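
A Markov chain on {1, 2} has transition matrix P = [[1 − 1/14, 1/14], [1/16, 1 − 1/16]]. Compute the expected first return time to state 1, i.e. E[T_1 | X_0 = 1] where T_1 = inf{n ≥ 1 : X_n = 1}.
E[T_1 | X_0 = 1] = 1/π_1 = 15/7

For an irreducible recurrent Markov chain with stationary distribution π, E[T_i | X_0 = i] = 1/π_i (Kac's formula). Here π_1 = (1/16)/(1/14 + 1/16) = (1/16)/(15/112) = 7/15, so E[T_1 | X_0 = 1] = 1/π_1 = (1/14 + 1/16)/(1/16) = (15/112)/(1/16) = 15/7.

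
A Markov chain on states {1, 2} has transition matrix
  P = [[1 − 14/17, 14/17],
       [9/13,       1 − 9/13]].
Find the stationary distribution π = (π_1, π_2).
π_1 = 153/335, π_2 = 182/335

Solve πP = π with π_1 + π_2 = 1. From πP = π: π_1 · (1 − 14/17) + π_2 · 9/13 = π_1 ⇒ π_2 · 9/13 = π_1 · 14/17 ⇒ π_2/π_1 = (14/17)/(9/13) = 182/153. Together with π_1 + π_2 = 1:
  π_1 = (9/13)/(14/17 + 9/13) = (9/13)/(335/221) = 153/335,
  π_2 = (14/17)/(14/17 + 9/13) = (14/17)/(335/221) = 182/335.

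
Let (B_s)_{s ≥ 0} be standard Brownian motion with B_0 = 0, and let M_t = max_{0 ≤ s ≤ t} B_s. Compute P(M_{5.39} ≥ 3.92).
P(M_{5.39} ≥ 3.92) = 2·P(B_{5.39} ≥ 3.92) = 2(1 − Φ(3.92/√5.39)) ≈ 0.0913

By the reflection principle for Brownian motion, P(M_t ≥ a) = 2 · P(B_t ≥ a) for a ≥ 0. Since B_t ~ N(0, t), P(B_t ≥ 3.92) = 1 − Φ(3.92/√t) = 1 − Φ(3.92/√5.39) = 1 − Φ(1.6885). So
  P(M_{5.39} ≥ 3.92) = 2(1 − Φ(1.6885)) ≈ 0.0913.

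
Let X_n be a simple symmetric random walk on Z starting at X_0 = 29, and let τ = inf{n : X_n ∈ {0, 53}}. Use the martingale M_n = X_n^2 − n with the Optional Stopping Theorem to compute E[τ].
E[τ] = 696

M_n = X_n^2 − n is a martingale (since E[X_{n+1}^2 | F_n] = X_n^2 + 1). By OST (τ has finite mean in a bounded region), E[M_τ] = E[M_0] = X_0^2 − 0 = 29^2 = 841. Also E[M_τ] = E[X_τ^2] − E[τ]. The walk exits at 0 or 53, with P(hit 53 first) = 29/53, so E[X_τ^2] = 53^2 · 29/53 + 0 = 1537. Thus E[τ] = E[X_τ^2] − E[M_τ] = 1537 − 841 = 696 = 29(53 − 29) = 696.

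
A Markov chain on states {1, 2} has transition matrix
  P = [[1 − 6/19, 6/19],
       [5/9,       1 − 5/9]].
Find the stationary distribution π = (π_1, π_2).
π_1 = 95/149, π_2 = 54/149

Solve πP = π with π_1 + π_2 = 1. From πP = π: π_1 · (1 − 6/19) + π_2 · 5/9 = π_1 ⇒ π_2 · 5/9 = π_1 · 6/19 ⇒ π_2/π_1 = (6/19)/(5/9) = 54/95. Together with π_1 + π_2 = 1:
  π_1 = (5/9)/(6/19 + 5/9) = (5/9)/(149/171) = 95/149,
  π_2 = (6/19)/(6/19 + 5/9) = (6/19)/(149/171) = 54/149.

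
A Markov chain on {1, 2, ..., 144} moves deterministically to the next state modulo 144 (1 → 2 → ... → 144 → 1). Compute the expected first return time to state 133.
E[T_133 | X_0 = 133] = 144

The chain cycles deterministically, so starting at state 133 it returns in exactly 144 steps. Equivalently, the stationary distribution is uniform π_j = 1/144 for every state j, so by Kac's formula E[T_133] = 1/π_133 = 144.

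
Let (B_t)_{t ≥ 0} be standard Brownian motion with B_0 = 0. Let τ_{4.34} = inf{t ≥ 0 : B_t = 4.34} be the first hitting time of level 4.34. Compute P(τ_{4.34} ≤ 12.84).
P(τ_{4.34} ≤ 12.84) = 2(1 − Φ(4.34/√12.84)) = 2(1 − Φ(1.2112)) ≈ 0.2258

By the reflection principle for standard BM, P(τ_b ≤ t) = 2 · P(B_t ≥ b). Since B_t ~ N(0, t), P(B_t ≥ 4.34) = 1 − Φ(4.34/√t) = 1 − Φ(4.34/√12.84) = 1 − Φ(1.2112) ≈ 0.11291. Doubling: P(τ_{4.34} ≤ 12.84) ≈ 2 · 0.11291 = 0.22582 ≈ 0.2258.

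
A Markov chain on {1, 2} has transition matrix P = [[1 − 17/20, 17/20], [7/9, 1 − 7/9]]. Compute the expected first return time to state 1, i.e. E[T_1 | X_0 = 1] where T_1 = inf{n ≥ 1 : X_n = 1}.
E[T_1 | X_0 = 1] = 1/π_1 = 293/140

For an irreducible recurrent Markov chain with stationary distribution π, E[T_i | X_0 = i] = 1/π_i (Kac's formula). Here π_1 = (7/9)/(17/20 + 7/9) = (7/9)/(293/180) = 140/293, so E[T_1 | X_0 = 1] = 1/π_1 = (17/20 + 7/9)/(7/9) = (293/180)/(7/9) = 293/140.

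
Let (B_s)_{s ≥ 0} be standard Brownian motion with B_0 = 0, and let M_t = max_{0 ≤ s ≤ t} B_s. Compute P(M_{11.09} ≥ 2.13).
P(M_{11.09} ≥ 2.13) = 2·P(B_{11.09} ≥ 2.13) = 2(1 − Φ(2.13/√11.09)) ≈ 0.5224

By the reflection principle for Brownian motion, P(M_t ≥ a) = 2 · P(B_t ≥ a) for a ≥ 0. Since B_t ~ N(0, t), P(B_t ≥ 2.13) = 1 − Φ(2.13/√t) = 1 − Φ(2.13/√11.09) = 1 − Φ(0.6396). So
  P(M_{11.09} ≥ 2.13) = 2(1 − Φ(0.6396)) ≈ 0.5224.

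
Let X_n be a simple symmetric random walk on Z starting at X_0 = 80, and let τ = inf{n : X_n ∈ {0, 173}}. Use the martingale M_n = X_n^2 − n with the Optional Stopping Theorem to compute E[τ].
E[τ] = 7440

M_n = X_n^2 − n is a martingale (since E[X_{n+1}^2 | F_n] = X_n^2 + 1). By OST (τ has finite mean in a bounded region), E[M_τ] = E[M_0] = X_0^2 − 0 = 80^2 = 6400. Also E[M_τ] = E[X_τ^2] − E[τ]. The walk exits at 0 or 173, with P(hit 173 first) = 80/173, so E[X_τ^2] = 173^2 · 80/173 + 0 = 13840. Thus E[τ] = E[X_τ^2] − E[M_τ] = 13840 − 6400 = 7440 = 80(173 − 80) = 7440.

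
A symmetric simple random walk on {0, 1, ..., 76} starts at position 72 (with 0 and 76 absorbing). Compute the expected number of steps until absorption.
E[τ | X_0 = 72] = 288

Let v_k = E[τ | X_0 = k]. Boundary: v_0 = v_76 = 0. Recurrence: v_k = 1 + (v_{k-1} + v_{k+1})/2 for 1 ≤ k ≤ 75. The particular solution to v_k − (v_{k-1} + v_{k+1})/2 = 1 is v_k = −k^2. Adding homogeneous solution A + B k and matching boundaries gives v_k = k (76 − k). Substituting k = 72: v_72 = 72 · 4 = 288.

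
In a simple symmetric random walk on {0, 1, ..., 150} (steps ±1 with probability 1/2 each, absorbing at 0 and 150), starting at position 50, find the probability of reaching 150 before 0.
P(hit 150 before 0) = 50/150 = 1/3

Let u_k = P(hit 150 before 0 | start at k). Then u_0 = 0, u_150 = 1, and u_k = u_{k-1}/2 + u_{k+1}/2 for 1 ≤ k ≤ 149. This harmonic recurrence is solved by u_k = k/150, giving u_50 = 50/150 = 1/3.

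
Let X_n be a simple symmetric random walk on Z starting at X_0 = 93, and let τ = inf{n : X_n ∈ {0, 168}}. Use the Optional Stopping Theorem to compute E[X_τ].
E[X_τ] = 93

X_n is a martingale and τ is a bounded-mean stopping time (indeed τ is finite a.s. with bounded expectation since the walk is in a bounded region). By the OST, E[X_τ] = E[X_0] = 93. Equivalently: E[X_τ] = 168 · P(hit 168 first) + 0 · P(hit 0 first) = 168 · (93/168) = 93.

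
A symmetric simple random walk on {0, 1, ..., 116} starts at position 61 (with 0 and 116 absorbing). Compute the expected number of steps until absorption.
E[τ | X_0 = 61] = 3355

Let v_k = E[τ | X_0 = k]. Boundary: v_0 = v_116 = 0. Recurrence: v_k = 1 + (v_{k-1} + v_{k+1})/2 for 1 ≤ k ≤ 115. The particular solution to v_k − (v_{k-1} + v_{k+1})/2 = 1 is v_k = −k^2. Adding homogeneous solution A + B k and matching boundaries gives v_k = k (116 − k). Substituting k = 61: v_61 = 61 · 55 = 3355.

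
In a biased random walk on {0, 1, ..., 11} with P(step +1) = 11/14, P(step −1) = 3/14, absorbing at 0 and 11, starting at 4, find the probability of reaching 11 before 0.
P(hit 11 before 0) = (1 − (3/11)^4) / (1 − (3/11)^11) = 35466651220/35663936683

Let u_k denote P(reach 11 before 0 | start at k). Boundary: u_0 = 0, u_11 = 1. Recurrence: u_k = 11/14·u_{k+1} + 3/14·u_{k-1} for 1 ≤ k ≤ 10. Try u_k = A + B·r^k with r = q/p = (3/14)/(11/14) = 3/11. Substitution satisfies the recurrence; boundary conditions give:
  u_k = (1 − r^k) / (1 − r^N) = (1 − (3/11)^4) / (1 − (3/11)^11) = 35466651220/35663936683.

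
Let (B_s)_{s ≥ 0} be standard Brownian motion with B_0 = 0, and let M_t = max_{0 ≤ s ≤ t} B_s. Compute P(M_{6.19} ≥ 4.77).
P(M_{6.19} ≥ 4.77) = 2·P(B_{6.19} ≥ 4.77) = 2(1 − Φ(4.77/√6.19)) ≈ 0.0552

By the reflection principle for Brownian motion, P(M_t ≥ a) = 2 · P(B_t ≥ a) for a ≥ 0. Since B_t ~ N(0, t), P(B_t ≥ 4.77) = 1 − Φ(4.77/√t) = 1 − Φ(4.77/√6.19) = 1 − Φ(1.9172). So
  P(M_{6.19} ≥ 4.77) = 2(1 − Φ(1.9172)) ≈ 0.0552.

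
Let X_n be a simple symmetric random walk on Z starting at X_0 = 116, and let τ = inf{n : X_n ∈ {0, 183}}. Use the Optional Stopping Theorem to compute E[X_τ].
E[X_τ] = 116

X_n is a martingale and τ is a bounded-mean stopping time (indeed τ is finite a.s. with bounded expectation since the walk is in a bounded region). By the OST, E[X_τ] = E[X_0] = 116. Equivalently: E[X_τ] = 183 · P(hit 183 first) + 0 · P(hit 0 first) = 183 · (116/183) = 116.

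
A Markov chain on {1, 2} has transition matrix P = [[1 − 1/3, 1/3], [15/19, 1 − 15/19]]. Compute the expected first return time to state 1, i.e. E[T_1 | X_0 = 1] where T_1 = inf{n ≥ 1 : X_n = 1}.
E[T_1 | X_0 = 1] = 1/π_1 = 64/45

For an irreducible recurrent Markov chain with stationary distribution π, E[T_i | X_0 = i] = 1/π_i (Kac's formula). Here π_1 = (15/19)/(1/3 + 15/19) = (15/19)/(64/57) = 45/64, so E[T_1 | X_0 = 1] = 1/π_1 = (1/3 + 15/19)/(15/19) = (64/57)/(15/19) = 64/45.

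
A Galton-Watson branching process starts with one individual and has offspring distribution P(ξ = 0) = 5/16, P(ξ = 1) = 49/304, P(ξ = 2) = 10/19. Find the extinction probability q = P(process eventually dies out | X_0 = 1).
q = 19/32

The pgf is f(s) = 5/16 + 49/304·s + 10/19·s². The extinction probability q is the smallest fixed point of f in [0, 1]. Setting s = f(s):
  10/19·s² + (49/304 − 1)·s + 5/16 = 0
  10/19·s² − (5/16 + 10/19)·s + 5/16 = 0
which factors as (s − 1)·(10/19·s − 5/16) = 0, giving roots s = 1 and s = (5/16)/(10/19) = 19/32.
Mean offspring μ = 49/304 + 2·10/19 = 369/304 > 1 (supercritical), so q < 1. The extinction probability is the smaller root: q = (5/16)/(10/19) = 19/32.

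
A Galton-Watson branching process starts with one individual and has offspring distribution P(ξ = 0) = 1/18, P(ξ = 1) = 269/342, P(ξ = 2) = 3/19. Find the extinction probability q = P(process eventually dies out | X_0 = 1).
q = 19/54

The pgf is f(s) = 1/18 + 269/342·s + 3/19·s². The extinction probability q is the smallest fixed point of f in [0, 1]. Setting s = f(s):
  3/19·s² + (269/342 − 1)·s + 1/18 = 0
  3/19·s² − (1/18 + 3/19)·s + 1/18 = 0
which factors as (s − 1)·(3/19·s − 1/18) = 0, giving roots s = 1 and s = (1/18)/(3/19) = 19/54.
Mean offspring μ = 269/342 + 2·3/19 = 377/342 > 1 (supercritical), so q < 1. The extinction probability is the smaller root: q = (1/18)/(3/19) = 19/54.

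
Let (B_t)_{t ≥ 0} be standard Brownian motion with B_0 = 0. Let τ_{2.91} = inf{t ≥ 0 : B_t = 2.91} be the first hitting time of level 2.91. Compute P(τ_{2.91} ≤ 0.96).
P(τ_{2.91} ≤ 0.96) = 2(1 − Φ(2.91/√0.96)) = 2(1 − Φ(2.9700)) ≈ 0.0030

By the reflection principle for standard BM, P(τ_b ≤ t) = 2 · P(B_t ≥ b). Since B_t ~ N(0, t), P(B_t ≥ 2.91) = 1 − Φ(2.91/√t) = 1 − Φ(2.91/√0.96) = 1 − Φ(2.9700) ≈ 0.00149. Doubling: P(τ_{2.91} ≤ 0.96) ≈ 2 · 0.00149 = 0.00298 ≈ 0.0030.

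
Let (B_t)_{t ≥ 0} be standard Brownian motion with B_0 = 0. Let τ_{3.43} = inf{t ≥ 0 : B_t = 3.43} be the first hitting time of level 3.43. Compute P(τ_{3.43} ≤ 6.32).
P(τ_{3.43} ≤ 6.32) = 2(1 − Φ(3.43/√6.32)) = 2(1 − Φ(1.3644)) ≈ 0.1724

By the reflection principle for standard BM, P(τ_b ≤ t) = 2 · P(B_t ≥ b). Since B_t ~ N(0, t), P(B_t ≥ 3.43) = 1 − Φ(3.43/√t) = 1 − Φ(3.43/√6.32) = 1 − Φ(1.3644) ≈ 0.08622. Doubling: P(τ_{3.43} ≤ 6.32) ≈ 2 · 0.08622 = 0.17244 ≈ 0.1724.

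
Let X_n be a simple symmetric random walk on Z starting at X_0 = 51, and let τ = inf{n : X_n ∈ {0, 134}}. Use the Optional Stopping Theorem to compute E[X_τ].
E[X_τ] = 51

X_n is a martingale and τ is a bounded-mean stopping time (indeed τ is finite a.s. with bounded expectation since the walk is in a bounded region). By the OST, E[X_τ] = E[X_0] = 51. Equivalently: E[X_τ] = 134 · P(hit 134 first) + 0 · P(hit 0 first) = 134 · (51/134) = 51.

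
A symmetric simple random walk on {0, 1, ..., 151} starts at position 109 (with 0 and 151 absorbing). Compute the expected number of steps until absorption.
E[τ | X_0 = 109] = 4578

Let v_k = E[τ | X_0 = k]. Boundary: v_0 = v_151 = 0. Recurrence: v_k = 1 + (v_{k-1} + v_{k+1})/2 for 1 ≤ k ≤ 150. The particular solution to v_k − (v_{k-1} + v_{k+1})/2 = 1 is v_k = −k^2. Adding homogeneous solution A + B k and matching boundaries gives v_k = k (151 − k). Substituting k = 109: v_109 = 109 · 42 = 4578.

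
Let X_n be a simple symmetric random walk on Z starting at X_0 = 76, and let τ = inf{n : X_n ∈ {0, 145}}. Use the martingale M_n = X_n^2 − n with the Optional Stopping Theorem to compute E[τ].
E[τ] = 5244

M_n = X_n^2 − n is a martingale (since E[X_{n+1}^2 | F_n] = X_n^2 + 1). By OST (τ has finite mean in a bounded region), E[M_τ] = E[M_0] = X_0^2 − 0 = 76^2 = 5776. Also E[M_τ] = E[X_τ^2] − E[τ]. The walk exits at 0 or 145, with P(hit 145 first) = 76/145, so E[X_τ^2] = 145^2 · 76/145 + 0 = 11020. Thus E[τ] = E[X_τ^2] − E[M_τ] = 11020 − 5776 = 5244 = 76(145 − 76) = 5244.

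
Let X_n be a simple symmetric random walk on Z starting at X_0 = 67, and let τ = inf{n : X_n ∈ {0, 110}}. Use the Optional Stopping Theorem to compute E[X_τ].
E[X_τ] = 67

X_n is a martingale and τ is a bounded-mean stopping time (indeed τ is finite a.s. with bounded expectation since the walk is in a bounded region). By the OST, E[X_τ] = E[X_0] = 67. Equivalently: E[X_τ] = 110 · P(hit 110 first) + 0 · P(hit 0 first) = 110 · (67/110) = 67.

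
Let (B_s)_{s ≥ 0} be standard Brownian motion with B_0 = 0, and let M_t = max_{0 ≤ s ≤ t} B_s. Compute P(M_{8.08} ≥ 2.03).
P(M_{8.08} ≥ 2.03) = 2·P(B_{8.08} ≥ 2.03) = 2(1 − Φ(2.03/√8.08)) ≈ 0.4751

By the reflection principle for Brownian motion, P(M_t ≥ a) = 2 · P(B_t ≥ a) for a ≥ 0. Since B_t ~ N(0, t), P(B_t ≥ 2.03) = 1 − Φ(2.03/√t) = 1 − Φ(2.03/√8.08) = 1 − Φ(0.7142). So
  P(M_{8.08} ≥ 2.03) = 2(1 − Φ(0.7142)) ≈ 0.4751.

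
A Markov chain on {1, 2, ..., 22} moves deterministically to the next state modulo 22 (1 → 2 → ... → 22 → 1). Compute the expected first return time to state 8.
E[T_8 | X_0 = 8] = 22

The chain cycles deterministically, so starting at state 8 it returns in exactly 22 steps. Equivalently, the stationary distribution is uniform π_j = 1/22 for every state j, so by Kac's formula E[T_8] = 1/π_8 = 22.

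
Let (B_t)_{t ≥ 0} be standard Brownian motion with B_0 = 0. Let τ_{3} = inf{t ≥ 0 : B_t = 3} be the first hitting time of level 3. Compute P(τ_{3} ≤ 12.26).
P(τ_{3} ≤ 12.26) = 2(1 − Φ(3/√12.26)) = 2(1 − Φ(0.8568)) ≈ 0.3916

By the reflection principle for standard BM, P(τ_b ≤ t) = 2 · P(B_t ≥ b). Since B_t ~ N(0, t), P(B_t ≥ 3) = 1 − Φ(3/√t) = 1 − Φ(3/√12.26) = 1 − Φ(0.8568) ≈ 0.19578. Doubling: P(τ_{3} ≤ 12.26) ≈ 2 · 0.19578 = 0.39156 ≈ 0.3916.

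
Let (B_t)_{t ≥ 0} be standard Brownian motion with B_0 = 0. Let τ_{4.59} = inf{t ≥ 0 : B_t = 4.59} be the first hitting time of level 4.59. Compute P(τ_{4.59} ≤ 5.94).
P(τ_{4.59} ≤ 5.94) = 2(1 − Φ(4.59/√5.94)) = 2(1 − Φ(1.8833)) ≈ 0.0597

By the reflection principle for standard BM, P(τ_b ≤ t) = 2 · P(B_t ≥ b). Since B_t ~ N(0, t), P(B_t ≥ 4.59) = 1 − Φ(4.59/√t) = 1 − Φ(4.59/√5.94) = 1 − Φ(1.8833) ≈ 0.02983. Doubling: P(τ_{4.59} ≤ 5.94) ≈ 2 · 0.02983 = 0.05966 ≈ 0.0597.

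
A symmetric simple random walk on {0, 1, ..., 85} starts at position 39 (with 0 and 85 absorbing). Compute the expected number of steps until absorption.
E[τ | X_0 = 39] = 1794

Let v_k = E[τ | X_0 = k]. Boundary: v_0 = v_85 = 0. Recurrence: v_k = 1 + (v_{k-1} + v_{k+1})/2 for 1 ≤ k ≤ 84. The particular solution to v_k − (v_{k-1} + v_{k+1})/2 = 1 is v_k = −k^2. Adding homogeneous solution A + B k and matching boundaries gives v_k = k (85 − k). Substituting k = 39: v_39 = 39 · 46 = 1794.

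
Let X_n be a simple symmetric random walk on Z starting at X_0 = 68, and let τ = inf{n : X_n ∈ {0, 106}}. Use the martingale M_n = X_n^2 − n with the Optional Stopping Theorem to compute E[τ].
E[τ] = 2584

M_n = X_n^2 − n is a martingale (since E[X_{n+1}^2 | F_n] = X_n^2 + 1). By OST (τ has finite mean in a bounded region), E[M_τ] = E[M_0] = X_0^2 − 0 = 68^2 = 4624. Also E[M_τ] = E[X_τ^2] − E[τ]. The walk exits at 0 or 106, with P(hit 106 first) = 68/106, so E[X_τ^2] = 106^2 · 68/106 + 0 = 7208. Thus E[τ] = E[X_τ^2] − E[M_τ] = 7208 − 4624 = 2584 = 68(106 − 68) = 2584.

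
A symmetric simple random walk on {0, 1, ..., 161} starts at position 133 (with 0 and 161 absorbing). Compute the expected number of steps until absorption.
E[τ | X_0 = 133] = 3724

Let v_k = E[τ | X_0 = k]. Boundary: v_0 = v_161 = 0. Recurrence: v_k = 1 + (v_{k-1} + v_{k+1})/2 for 1 ≤ k ≤ 160. The particular solution to v_k − (v_{k-1} + v_{k+1})/2 = 1 is v_k = −k^2. Adding homogeneous solution A + B k and matching boundaries gives v_k = k (161 − k). Substituting k = 133: v_133 = 133 · 28 = 3724.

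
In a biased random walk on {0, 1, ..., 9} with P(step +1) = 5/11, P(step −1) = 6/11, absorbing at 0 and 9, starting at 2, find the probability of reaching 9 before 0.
P(hit 9 before 0) = (1 − (6/5)^2) / (1 − (6/5)^9) = 859375/8124571

Let u_k denote P(reach 9 before 0 | start at k). Boundary: u_0 = 0, u_9 = 1. Recurrence: u_k = 5/11·u_{k+1} + 6/11·u_{k-1} for 1 ≤ k ≤ 8. Try u_k = A + B·r^k with r = q/p = (6/11)/(5/11) = 6/5. Substitution satisfies the recurrence; boundary conditions give:
  u_k = (1 − r^k) / (1 − r^N) = (1 − (6/5)^2) / (1 − (6/5)^9) = 859375/8124571.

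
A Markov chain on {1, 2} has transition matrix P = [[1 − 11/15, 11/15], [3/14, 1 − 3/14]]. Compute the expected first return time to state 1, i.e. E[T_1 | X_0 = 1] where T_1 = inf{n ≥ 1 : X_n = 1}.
E[T_1 | X_0 = 1] = 1/π_1 = 199/45

For an irreducible recurrent Markov chain with stationary distribution π, E[T_i | X_0 = i] = 1/π_i (Kac's formula). Here π_1 = (3/14)/(11/15 + 3/14) = (3/14)/(199/210) = 45/199, so E[T_1 | X_0 = 1] = 1/π_1 = (11/15 + 3/14)/(3/14) = (199/210)/(3/14) = 199/45.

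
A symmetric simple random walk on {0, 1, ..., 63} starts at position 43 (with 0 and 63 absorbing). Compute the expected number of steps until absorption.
E[τ | X_0 = 43] = 860

Let v_k = E[τ | X_0 = k]. Boundary: v_0 = v_63 = 0. Recurrence: v_k = 1 + (v_{k-1} + v_{k+1})/2 for 1 ≤ k ≤ 62. The particular solution to v_k − (v_{k-1} + v_{k+1})/2 = 1 is v_k = −k^2. Adding homogeneous solution A + B k and matching boundaries gives v_k = k (63 − k). Substituting k = 43: v_43 = 43 · 20 = 860.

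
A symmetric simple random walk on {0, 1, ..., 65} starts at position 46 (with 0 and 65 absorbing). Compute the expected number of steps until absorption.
E[τ | X_0 = 46] = 874

Let v_k = E[τ | X_0 = k]. Boundary: v_0 = v_65 = 0. Recurrence: v_k = 1 + (v_{k-1} + v_{k+1})/2 for 1 ≤ k ≤ 64. The particular solution to v_k − (v_{k-1} + v_{k+1})/2 = 1 is v_k = −k^2. Adding homogeneous solution A + B k and matching boundaries gives v_k = k (65 − k). Substituting k = 46: v_46 = 46 · 19 = 874.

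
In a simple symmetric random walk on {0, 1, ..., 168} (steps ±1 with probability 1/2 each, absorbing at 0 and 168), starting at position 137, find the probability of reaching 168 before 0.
P(hit 168 before 0) = 137/168

Let u_k = P(hit 168 before 0 | start at k). Then u_0 = 0, u_168 = 1, and u_k = u_{k-1}/2 + u_{k+1}/2 for 1 ≤ k ≤ 167. This harmonic recurrence is solved by u_k = k/168, giving u_137 = 137/168.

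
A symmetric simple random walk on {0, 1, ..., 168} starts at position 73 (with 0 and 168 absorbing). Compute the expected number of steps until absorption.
E[τ | X_0 = 73] = 6935

Let v_k = E[τ | X_0 = k]. Boundary: v_0 = v_168 = 0. Recurrence: v_k = 1 + (v_{k-1} + v_{k+1})/2 for 1 ≤ k ≤ 167. The particular solution to v_k − (v_{k-1} + v_{k+1})/2 = 1 is v_k = −k^2. Adding homogeneous solution A + B k and matching boundaries gives v_k = k (168 − k). Substituting k = 73: v_73 = 73 · 95 = 6935.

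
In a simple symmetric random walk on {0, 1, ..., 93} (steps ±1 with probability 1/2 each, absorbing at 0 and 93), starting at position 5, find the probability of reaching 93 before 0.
P(hit 93 before 0) = 5/93

Let u_k = P(hit 93 before 0 | start at k). Then u_0 = 0, u_93 = 1, and u_k = u_{k-1}/2 + u_{k+1}/2 for 1 ≤ k ≤ 92. This harmonic recurrence is solved by u_k = k/93, giving u_5 = 5/93.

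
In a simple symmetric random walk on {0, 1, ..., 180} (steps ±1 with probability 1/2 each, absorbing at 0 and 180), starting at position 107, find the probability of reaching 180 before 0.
P(hit 180 before 0) = 107/180

Let u_k = P(hit 180 before 0 | start at k). Then u_0 = 0, u_180 = 1, and u_k = u_{k-1}/2 + u_{k+1}/2 for 1 ≤ k ≤ 179. This harmonic recurrence is solved by u_k = k/180, giving u_107 = 107/180.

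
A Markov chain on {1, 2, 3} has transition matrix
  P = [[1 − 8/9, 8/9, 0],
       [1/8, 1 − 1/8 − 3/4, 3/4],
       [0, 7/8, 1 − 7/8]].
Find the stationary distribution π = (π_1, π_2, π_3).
π = (63/895, 448/895, 384/895)

This is a birth-death chain on three states, which satisfies detailed balance: π_1 · P_{12} = π_2 · P_{21} and π_2 · P_{23} = π_3 · P_{32}.
From π_1 · 8/9 = π_2 · 1/8: π_2/π_1 = (8/9)/(1/8) = 64/9.
From π_2 · 3/4 = π_3 · 7/8: π_3/π_2 = (3/4)/(7/8) = 6/7.
Take π_1 proportional to 1; then unnormalized π = (1, 64/9, 128/21). Normalize by dividing by the sum 895/63:
  π = (63/895, 448/895, 384/895).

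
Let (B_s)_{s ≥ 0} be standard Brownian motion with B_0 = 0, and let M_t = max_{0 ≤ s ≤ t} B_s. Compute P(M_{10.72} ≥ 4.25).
P(M_{10.72} ≥ 4.25) = 2·P(B_{10.72} ≥ 4.25) = 2(1 − Φ(4.25/√10.72)) ≈ 0.1943

By the reflection principle for Brownian motion, P(M_t ≥ a) = 2 · P(B_t ≥ a) for a ≥ 0. Since B_t ~ N(0, t), P(B_t ≥ 4.25) = 1 − Φ(4.25/√t) = 1 − Φ(4.25/√10.72) = 1 − Φ(1.2981). So
  P(M_{10.72} ≥ 4.25) = 2(1 − Φ(1.2981)) ≈ 0.1943.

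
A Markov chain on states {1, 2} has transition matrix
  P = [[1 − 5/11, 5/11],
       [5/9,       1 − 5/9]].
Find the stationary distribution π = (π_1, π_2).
π_1 = 11/20, π_2 = 9/20

Solve πP = π with π_1 + π_2 = 1. From πP = π: π_1 · (1 − 5/11) + π_2 · 5/9 = π_1 ⇒ π_2 · 5/9 = π_1 · 5/11 ⇒ π_2/π_1 = (5/11)/(5/9) = 9/11. Together with π_1 + π_2 = 1:
  π_1 = (5/9)/(5/11 + 5/9) = (5/9)/(100/99) = 11/20,
  π_2 = (5/11)/(5/11 + 5/9) = (5/11)/(100/99) = 9/20.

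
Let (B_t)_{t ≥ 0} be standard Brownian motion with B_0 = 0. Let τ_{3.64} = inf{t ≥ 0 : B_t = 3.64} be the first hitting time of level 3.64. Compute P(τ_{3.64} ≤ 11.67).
P(τ_{3.64} ≤ 11.67) = 2(1 − Φ(3.64/√11.67)) = 2(1 − Φ(1.0655)) ≈ 0.2866

By the reflection principle for standard BM, P(τ_b ≤ t) = 2 · P(B_t ≥ b). Since B_t ~ N(0, t), P(B_t ≥ 3.64) = 1 − Φ(3.64/√t) = 1 − Φ(3.64/√11.67) = 1 − Φ(1.0655) ≈ 0.14332. Doubling: P(τ_{3.64} ≤ 11.67) ≈ 2 · 0.14332 = 0.28664 ≈ 0.2866.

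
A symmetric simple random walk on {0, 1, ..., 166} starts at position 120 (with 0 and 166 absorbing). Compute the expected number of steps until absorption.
E[τ | X_0 = 120] = 5520

Let v_k = E[τ | X_0 = k]. Boundary: v_0 = v_166 = 0. Recurrence: v_k = 1 + (v_{k-1} + v_{k+1})/2 for 1 ≤ k ≤ 165. The particular solution to v_k − (v_{k-1} + v_{k+1})/2 = 1 is v_k = −k^2. Adding homogeneous solution A + B k and matching boundaries gives v_k = k (166 − k). Substituting k = 120: v_120 = 120 · 46 = 5520.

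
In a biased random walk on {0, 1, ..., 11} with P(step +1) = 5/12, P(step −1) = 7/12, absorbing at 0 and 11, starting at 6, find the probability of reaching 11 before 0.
P(hit 11 before 0) = (1 − (7/5)^6) / (1 − (7/5)^11) = 159412500/964249309

Let u_k denote P(reach 11 before 0 | start at k). Boundary: u_0 = 0, u_11 = 1. Recurrence: u_k = 5/12·u_{k+1} + 7/12·u_{k-1} for 1 ≤ k ≤ 10. Try u_k = A + B·r^k with r = q/p = (7/12)/(5/12) = 7/5. Substitution satisfies the recurrence; boundary conditions give:
  u_k = (1 − r^k) / (1 − r^N) = (1 − (7/5)^6) / (1 − (7/5)^11) = 159412500/964249309.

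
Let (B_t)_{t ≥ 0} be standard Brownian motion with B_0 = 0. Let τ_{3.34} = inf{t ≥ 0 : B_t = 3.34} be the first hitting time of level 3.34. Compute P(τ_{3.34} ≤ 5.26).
P(τ_{3.34} ≤ 5.26) = 2(1 − Φ(3.34/√5.26)) = 2(1 − Φ(1.4563)) ≈ 0.1453

By the reflection principle for standard BM, P(τ_b ≤ t) = 2 · P(B_t ≥ b). Since B_t ~ N(0, t), P(B_t ≥ 3.34) = 1 − Φ(3.34/√t) = 1 − Φ(3.34/√5.26) = 1 − Φ(1.4563) ≈ 0.07265. Doubling: P(τ_{3.34} ≤ 5.26) ≈ 2 · 0.07265 = 0.14530 ≈ 0.1453.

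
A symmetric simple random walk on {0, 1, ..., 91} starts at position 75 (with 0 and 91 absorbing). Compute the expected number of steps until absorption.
E[τ | X_0 = 75] = 1200

Let v_k = E[τ | X_0 = k]. Boundary: v_0 = v_91 = 0. Recurrence: v_k = 1 + (v_{k-1} + v_{k+1})/2 for 1 ≤ k ≤ 90. The particular solution to v_k − (v_{k-1} + v_{k+1})/2 = 1 is v_k = −k^2. Adding homogeneous solution A + B k and matching boundaries gives v_k = k (91 − k). Substituting k = 75: v_75 = 75 · 16 = 1200.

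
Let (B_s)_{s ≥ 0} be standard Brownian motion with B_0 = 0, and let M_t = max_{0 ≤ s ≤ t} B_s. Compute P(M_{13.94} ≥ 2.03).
P(M_{13.94} ≥ 2.03) = 2·P(B_{13.94} ≥ 2.03) = 2(1 − Φ(2.03/√13.94)) ≈ 0.5866

By the reflection principle for Brownian motion, P(M_t ≥ a) = 2 · P(B_t ≥ a) for a ≥ 0. Since B_t ~ N(0, t), P(B_t ≥ 2.03) = 1 − Φ(2.03/√t) = 1 − Φ(2.03/√13.94) = 1 − Φ(0.5437). So
  P(M_{13.94} ≥ 2.03) = 2(1 − Φ(0.5437)) ≈ 0.5866.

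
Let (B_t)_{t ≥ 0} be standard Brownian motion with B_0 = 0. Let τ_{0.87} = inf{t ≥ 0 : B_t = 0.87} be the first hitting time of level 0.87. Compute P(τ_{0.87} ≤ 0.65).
P(τ_{0.87} ≤ 0.65) = 2(1 − Φ(0.87/√0.65)) = 2(1 − Φ(1.0791)) ≈ 0.2805

By the reflection principle for standard BM, P(τ_b ≤ t) = 2 · P(B_t ≥ b). Since B_t ~ N(0, t), P(B_t ≥ 0.87) = 1 − Φ(0.87/√t) = 1 − Φ(0.87/√0.65) = 1 − Φ(1.0791) ≈ 0.14027. Doubling: P(τ_{0.87} ≤ 0.65) ≈ 2 · 0.14027 = 0.28054 ≈ 0.2805.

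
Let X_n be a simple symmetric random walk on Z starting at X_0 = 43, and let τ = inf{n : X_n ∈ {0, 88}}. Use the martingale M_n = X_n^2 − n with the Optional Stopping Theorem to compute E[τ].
E[τ] = 1935

M_n = X_n^2 − n is a martingale (since E[X_{n+1}^2 | F_n] = X_n^2 + 1). By OST (τ has finite mean in a bounded region), E[M_τ] = E[M_0] = X_0^2 − 0 = 43^2 = 1849. Also E[M_τ] = E[X_τ^2] − E[τ]. The walk exits at 0 or 88, with P(hit 88 first) = 43/88, so E[X_τ^2] = 88^2 · 43/88 + 0 = 3784. Thus E[τ] = E[X_τ^2] − E[M_τ] = 3784 − 1849 = 1935 = 43(88 − 43) = 1935.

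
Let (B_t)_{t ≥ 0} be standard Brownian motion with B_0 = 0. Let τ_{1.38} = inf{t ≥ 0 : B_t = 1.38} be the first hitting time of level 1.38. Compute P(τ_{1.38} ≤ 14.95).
P(τ_{1.38} ≤ 14.95) = 2(1 − Φ(1.38/√14.95)) = 2(1 − Φ(0.3569)) ≈ 0.7212

By the reflection principle for standard BM, P(τ_b ≤ t) = 2 · P(B_t ≥ b). Since B_t ~ N(0, t), P(B_t ≥ 1.38) = 1 − Φ(1.38/√t) = 1 − Φ(1.38/√14.95) = 1 − Φ(0.3569) ≈ 0.36058. Doubling: P(τ_{1.38} ≤ 14.95) ≈ 2 · 0.36058 = 0.72116 ≈ 0.7212.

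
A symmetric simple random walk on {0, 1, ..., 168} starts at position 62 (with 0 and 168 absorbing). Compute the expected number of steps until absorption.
E[τ | X_0 = 62] = 6572

Let v_k = E[τ | X_0 = k]. Boundary: v_0 = v_168 = 0. Recurrence: v_k = 1 + (v_{k-1} + v_{k+1})/2 for 1 ≤ k ≤ 167. The particular solution to v_k − (v_{k-1} + v_{k+1})/2 = 1 is v_k = −k^2. Adding homogeneous solution A + B k and matching boundaries gives v_k = k (168 − k). Substituting k = 62: v_62 = 62 · 106 = 6572.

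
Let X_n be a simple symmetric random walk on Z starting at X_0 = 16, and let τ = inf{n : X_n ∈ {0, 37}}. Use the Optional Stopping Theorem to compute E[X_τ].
E[X_τ] = 16

X_n is a martingale and τ is a bounded-mean stopping time (indeed τ is finite a.s. with bounded expectation since the walk is in a bounded region). By the OST, E[X_τ] = E[X_0] = 16. Equivalently: E[X_τ] = 37 · P(hit 37 first) + 0 · P(hit 0 first) = 37 · (16/37) = 16.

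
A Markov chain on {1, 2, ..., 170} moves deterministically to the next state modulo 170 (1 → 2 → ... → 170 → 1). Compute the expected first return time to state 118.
E[T_118 | X_0 = 118] = 170

The chain cycles deterministically, so starting at state 118 it returns in exactly 170 steps. Equivalently, the stationary distribution is uniform π_j = 1/170 for every state j, so by Kac's formula E[T_118] = 1/π_118 = 170.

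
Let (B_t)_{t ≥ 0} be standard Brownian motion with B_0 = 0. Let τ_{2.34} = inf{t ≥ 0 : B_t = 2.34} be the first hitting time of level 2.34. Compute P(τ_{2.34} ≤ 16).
P(τ_{2.34} ≤ 16) = 2(1 − Φ(2.34/√16)) = 2(1 − Φ(0.5850)) ≈ 0.5585

By the reflection principle for standard BM, P(τ_b ≤ t) = 2 · P(B_t ≥ b). Since B_t ~ N(0, t), P(B_t ≥ 2.34) = 1 − Φ(2.34/√t) = 1 − Φ(2.34/√16) = 1 − Φ(0.5850) ≈ 0.27927. Doubling: P(τ_{2.34} ≤ 16) ≈ 2 · 0.27927 = 0.55854 ≈ 0.5585.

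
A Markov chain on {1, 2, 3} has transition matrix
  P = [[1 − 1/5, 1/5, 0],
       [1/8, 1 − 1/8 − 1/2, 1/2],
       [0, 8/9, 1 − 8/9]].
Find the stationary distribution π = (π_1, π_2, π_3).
π = (2/7, 16/35, 9/35)

This is a birth-death chain on three states, which satisfies detailed balance: π_1 · P_{12} = π_2 · P_{21} and π_2 · P_{23} = π_3 · P_{32}.
From π_1 · 1/5 = π_2 · 1/8: π_2/π_1 = (1/5)/(1/8) = 8/5.
From π_2 · 1/2 = π_3 · 8/9: π_3/π_2 = (1/2)/(8/9) = 9/16.
Take π_1 proportional to 1; then unnormalized π = (1, 8/5, 9/10). Normalize by dividing by the sum 7/2:
  π = (2/7, 16/35, 9/35).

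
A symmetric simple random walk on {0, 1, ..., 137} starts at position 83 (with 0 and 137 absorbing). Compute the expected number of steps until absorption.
E[τ | X_0 = 83] = 4482

Let v_k = E[τ | X_0 = k]. Boundary: v_0 = v_137 = 0. Recurrence: v_k = 1 + (v_{k-1} + v_{k+1})/2 for 1 ≤ k ≤ 136. The particular solution to v_k − (v_{k-1} + v_{k+1})/2 = 1 is v_k = −k^2. Adding homogeneous solution A + B k and matching boundaries gives v_k = k (137 − k). Substituting k = 83: v_83 = 83 · 54 = 4482.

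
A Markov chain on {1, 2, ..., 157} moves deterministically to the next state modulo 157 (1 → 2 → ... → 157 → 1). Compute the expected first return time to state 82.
E[T_82 | X_0 = 82] = 157

The chain cycles deterministically, so starting at state 82 it returns in exactly 157 steps. Equivalently, the stationary distribution is uniform π_j = 1/157 for every state j, so by Kac's formula E[T_82] = 1/π_82 = 157.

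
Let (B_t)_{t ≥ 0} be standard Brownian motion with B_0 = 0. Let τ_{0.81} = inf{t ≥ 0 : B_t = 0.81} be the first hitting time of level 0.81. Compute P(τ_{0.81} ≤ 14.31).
P(τ_{0.81} ≤ 14.31) = 2(1 − Φ(0.81/√14.31)) = 2(1 − Φ(0.2141)) ≈ 0.8305

By the reflection principle for standard BM, P(τ_b ≤ t) = 2 · P(B_t ≥ b). Since B_t ~ N(0, t), P(B_t ≥ 0.81) = 1 − Φ(0.81/√t) = 1 − Φ(0.81/√14.31) = 1 − Φ(0.2141) ≈ 0.41523. Doubling: P(τ_{0.81} ≤ 14.31) ≈ 2 · 0.41523 = 0.83046 ≈ 0.8305.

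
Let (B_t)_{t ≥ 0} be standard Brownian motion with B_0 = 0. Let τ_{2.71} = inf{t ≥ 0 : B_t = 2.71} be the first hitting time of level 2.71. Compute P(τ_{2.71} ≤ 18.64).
P(τ_{2.71} ≤ 18.64) = 2(1 − Φ(2.71/√18.64)) = 2(1 − Φ(0.6277)) ≈ 0.5302

By the reflection principle for standard BM, P(τ_b ≤ t) = 2 · P(B_t ≥ b). Since B_t ~ N(0, t), P(B_t ≥ 2.71) = 1 − Φ(2.71/√t) = 1 − Φ(2.71/√18.64) = 1 − Φ(0.6277) ≈ 0.26510. Doubling: P(τ_{2.71} ≤ 18.64) ≈ 2 · 0.26510 = 0.53020 ≈ 0.5302.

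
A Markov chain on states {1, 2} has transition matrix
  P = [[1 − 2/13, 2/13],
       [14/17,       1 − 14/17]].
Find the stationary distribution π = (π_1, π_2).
π_1 = 91/108, π_2 = 17/108

Solve πP = π with π_1 + π_2 = 1. From πP = π: π_1 · (1 − 2/13) + π_2 · 14/17 = π_1 ⇒ π_2 · 14/17 = π_1 · 2/13 ⇒ π_2/π_1 = (2/13)/(14/17) = 17/91. Together with π_1 + π_2 = 1:
  π_1 = (14/17)/(2/13 + 14/17) = (14/17)/(216/221) = 91/108,
  π_2 = (2/13)/(2/13 + 14/17) = (2/13)/(216/221) = 17/108.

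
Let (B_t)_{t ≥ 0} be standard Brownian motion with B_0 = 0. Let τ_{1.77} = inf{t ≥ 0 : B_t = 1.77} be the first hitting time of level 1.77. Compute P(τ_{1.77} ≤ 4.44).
P(τ_{1.77} ≤ 4.44) = 2(1 − Φ(1.77/√4.44)) = 2(1 − Φ(0.8400)) ≈ 0.4009

By the reflection principle for standard BM, P(τ_b ≤ t) = 2 · P(B_t ≥ b). Since B_t ~ N(0, t), P(B_t ≥ 1.77) = 1 − Φ(1.77/√t) = 1 − Φ(1.77/√4.44) = 1 − Φ(0.8400) ≈ 0.20045. Doubling: P(τ_{1.77} ≤ 4.44) ≈ 2 · 0.20045 = 0.40090 ≈ 0.4009.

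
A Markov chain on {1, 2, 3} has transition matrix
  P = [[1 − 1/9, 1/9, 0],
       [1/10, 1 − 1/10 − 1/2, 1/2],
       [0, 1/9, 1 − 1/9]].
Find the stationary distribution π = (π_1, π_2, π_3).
π = (9/64, 5/32, 45/64)

This is a birth-death chain on three states, which satisfies detailed balance: π_1 · P_{12} = π_2 · P_{21} and π_2 · P_{23} = π_3 · P_{32}.
From π_1 · 1/9 = π_2 · 1/10: π_2/π_1 = (1/9)/(1/10) = 10/9.
From π_2 · 1/2 = π_3 · 1/9: π_3/π_2 = (1/2)/(1/9) = 9/2.
Take π_1 proportional to 1; then unnormalized π = (1, 10/9, 5). Normalize by dividing by the sum 64/9:
  π = (9/64, 5/32, 45/64).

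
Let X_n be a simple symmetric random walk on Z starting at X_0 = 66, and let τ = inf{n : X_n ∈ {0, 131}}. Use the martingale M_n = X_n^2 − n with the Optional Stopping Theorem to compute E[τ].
E[τ] = 4290

M_n = X_n^2 − n is a martingale (since E[X_{n+1}^2 | F_n] = X_n^2 + 1). By OST (τ has finite mean in a bounded region), E[M_τ] = E[M_0] = X_0^2 − 0 = 66^2 = 4356. Also E[M_τ] = E[X_τ^2] − E[τ]. The walk exits at 0 or 131, with P(hit 131 first) = 66/131, so E[X_τ^2] = 131^2 · 66/131 + 0 = 8646. Thus E[τ] = E[X_τ^2] − E[M_τ] = 8646 − 4356 = 4290 = 66(131 − 66) = 4290.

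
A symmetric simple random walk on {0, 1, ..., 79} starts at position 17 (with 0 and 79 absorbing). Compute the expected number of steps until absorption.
E[τ | X_0 = 17] = 1054

Let v_k = E[τ | X_0 = k]. Boundary: v_0 = v_79 = 0. Recurrence: v_k = 1 + (v_{k-1} + v_{k+1})/2 for 1 ≤ k ≤ 78. The particular solution to v_k − (v_{k-1} + v_{k+1})/2 = 1 is v_k = −k^2. Adding homogeneous solution A + B k and matching boundaries gives v_k = k (79 − k). Substituting k = 17: v_17 = 17 · 62 = 1054.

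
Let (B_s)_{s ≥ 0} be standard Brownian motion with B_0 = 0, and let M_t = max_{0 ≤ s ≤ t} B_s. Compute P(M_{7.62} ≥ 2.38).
P(M_{7.62} ≥ 2.38) = 2·P(B_{7.62} ≥ 2.38) = 2(1 − Φ(2.38/√7.62)) ≈ 0.3886

By the reflection principle for Brownian motion, P(M_t ≥ a) = 2 · P(B_t ≥ a) for a ≥ 0. Since B_t ~ N(0, t), P(B_t ≥ 2.38) = 1 − Φ(2.38/√t) = 1 − Φ(2.38/√7.62) = 1 − Φ(0.8622). So
  P(M_{7.62} ≥ 2.38) = 2(1 − Φ(0.8622)) ≈ 0.3886.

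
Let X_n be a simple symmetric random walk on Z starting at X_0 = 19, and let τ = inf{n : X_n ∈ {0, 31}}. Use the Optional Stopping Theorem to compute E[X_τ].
E[X_τ] = 19

X_n is a martingale and τ is a bounded-mean stopping time (indeed τ is finite a.s. with bounded expectation since the walk is in a bounded region). By the OST, E[X_τ] = E[X_0] = 19. Equivalently: E[X_τ] = 31 · P(hit 31 first) + 0 · P(hit 0 first) = 31 · (19/31) = 19.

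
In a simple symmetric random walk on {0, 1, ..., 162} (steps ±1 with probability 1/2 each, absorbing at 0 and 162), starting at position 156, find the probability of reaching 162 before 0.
P(hit 162 before 0) = 156/162 = 26/27

Let u_k = P(hit 162 before 0 | start at k). Then u_0 = 0, u_162 = 1, and u_k = u_{k-1}/2 + u_{k+1}/2 for 1 ≤ k ≤ 161. This harmonic recurrence is solved by u_k = k/162, giving u_156 = 156/162 = 26/27.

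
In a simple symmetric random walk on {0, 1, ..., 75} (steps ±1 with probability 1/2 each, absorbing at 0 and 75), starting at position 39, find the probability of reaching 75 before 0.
P(hit 75 before 0) = 39/75 = 13/25

Let u_k = P(hit 75 before 0 | start at k). Then u_0 = 0, u_75 = 1, and u_k = u_{k-1}/2 + u_{k+1}/2 for 1 ≤ k ≤ 74. This harmonic recurrence is solved by u_k = k/75, giving u_39 = 39/75 = 13/25.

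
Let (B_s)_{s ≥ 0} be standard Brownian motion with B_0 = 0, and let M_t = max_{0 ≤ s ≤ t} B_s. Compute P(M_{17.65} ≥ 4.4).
P(M_{17.65} ≥ 4.4) = 2·P(B_{17.65} ≥ 4.4) = 2(1 − Φ(4.4/√17.65)) ≈ 0.2950

By the reflection principle for Brownian motion, P(M_t ≥ a) = 2 · P(B_t ≥ a) for a ≥ 0. Since B_t ~ N(0, t), P(B_t ≥ 4.4) = 1 − Φ(4.4/√t) = 1 − Φ(4.4/√17.65) = 1 − Φ(1.0473). So
  P(M_{17.65} ≥ 4.4) = 2(1 − Φ(1.0473)) ≈ 0.2950.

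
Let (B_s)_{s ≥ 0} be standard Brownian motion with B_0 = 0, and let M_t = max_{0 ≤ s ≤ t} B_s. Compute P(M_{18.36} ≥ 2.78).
P(M_{18.36} ≥ 2.78) = 2·P(B_{18.36} ≥ 2.78) = 2(1 − Φ(2.78/√18.36)) ≈ 0.5165

By the reflection principle for Brownian motion, P(M_t ≥ a) = 2 · P(B_t ≥ a) for a ≥ 0. Since B_t ~ N(0, t), P(B_t ≥ 2.78) = 1 − Φ(2.78/√t) = 1 − Φ(2.78/√18.36) = 1 − Φ(0.6488). So
  P(M_{18.36} ≥ 2.78) = 2(1 − Φ(0.6488)) ≈ 0.5165.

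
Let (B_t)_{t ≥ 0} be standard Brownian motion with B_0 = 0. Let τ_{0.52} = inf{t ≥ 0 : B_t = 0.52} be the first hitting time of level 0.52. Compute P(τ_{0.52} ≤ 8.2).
P(τ_{0.52} ≤ 8.2) = 2(1 − Φ(0.52/√8.2)) = 2(1 − Φ(0.1816)) ≈ 0.8559

By the reflection principle for standard BM, P(τ_b ≤ t) = 2 · P(B_t ≥ b). Since B_t ~ N(0, t), P(B_t ≥ 0.52) = 1 − Φ(0.52/√t) = 1 − Φ(0.52/√8.2) = 1 − Φ(0.1816) ≈ 0.42795. Doubling: P(τ_{0.52} ≤ 8.2) ≈ 2 · 0.42795 = 0.85590 ≈ 0.8559.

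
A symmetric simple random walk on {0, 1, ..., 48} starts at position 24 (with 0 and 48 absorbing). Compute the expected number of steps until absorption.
E[τ | X_0 = 24] = 576

Let v_k = E[τ | X_0 = k]. Boundary: v_0 = v_48 = 0. Recurrence: v_k = 1 + (v_{k-1} + v_{k+1})/2 for 1 ≤ k ≤ 47. The particular solution to v_k − (v_{k-1} + v_{k+1})/2 = 1 is v_k = −k^2. Adding homogeneous solution A + B k and matching boundaries gives v_k = k (48 − k). Substituting k = 24: v_24 = 24 · 24 = 576.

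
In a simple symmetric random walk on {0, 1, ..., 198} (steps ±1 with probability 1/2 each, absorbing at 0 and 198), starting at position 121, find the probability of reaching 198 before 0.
P(hit 198 before 0) = 121/198 = 11/18

Let u_k = P(hit 198 before 0 | start at k). Then u_0 = 0, u_198 = 1, and u_k = u_{k-1}/2 + u_{k+1}/2 for 1 ≤ k ≤ 197. This harmonic recurrence is solved by u_k = k/198, giving u_121 = 121/198 = 11/18.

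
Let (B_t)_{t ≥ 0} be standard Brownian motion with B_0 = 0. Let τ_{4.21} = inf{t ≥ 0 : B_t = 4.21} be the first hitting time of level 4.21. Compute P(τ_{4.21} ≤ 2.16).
P(τ_{4.21} ≤ 2.16) = 2(1 − Φ(4.21/√2.16)) = 2(1 − Φ(2.8645)) ≈ 0.0042

By the reflection principle for standard BM, P(τ_b ≤ t) = 2 · P(B_t ≥ b). Since B_t ~ N(0, t), P(B_t ≥ 4.21) = 1 − Φ(4.21/√t) = 1 − Φ(4.21/√2.16) = 1 − Φ(2.8645) ≈ 0.00209. Doubling: P(τ_{4.21} ≤ 2.16) ≈ 2 · 0.00209 = 0.00418 ≈ 0.0042.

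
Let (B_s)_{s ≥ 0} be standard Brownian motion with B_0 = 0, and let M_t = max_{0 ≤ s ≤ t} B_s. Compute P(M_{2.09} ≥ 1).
P(M_{2.09} ≥ 1) = 2·P(B_{2.09} ≥ 1) = 2(1 − Φ(1/√2.09)) ≈ 0.4891

By the reflection principle for Brownian motion, P(M_t ≥ a) = 2 · P(B_t ≥ a) for a ≥ 0. Since B_t ~ N(0, t), P(B_t ≥ 1) = 1 − Φ(1/√t) = 1 − Φ(1/√2.09) = 1 − Φ(0.6917). So
  P(M_{2.09} ≥ 1) = 2(1 − Φ(0.6917)) ≈ 0.4891.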